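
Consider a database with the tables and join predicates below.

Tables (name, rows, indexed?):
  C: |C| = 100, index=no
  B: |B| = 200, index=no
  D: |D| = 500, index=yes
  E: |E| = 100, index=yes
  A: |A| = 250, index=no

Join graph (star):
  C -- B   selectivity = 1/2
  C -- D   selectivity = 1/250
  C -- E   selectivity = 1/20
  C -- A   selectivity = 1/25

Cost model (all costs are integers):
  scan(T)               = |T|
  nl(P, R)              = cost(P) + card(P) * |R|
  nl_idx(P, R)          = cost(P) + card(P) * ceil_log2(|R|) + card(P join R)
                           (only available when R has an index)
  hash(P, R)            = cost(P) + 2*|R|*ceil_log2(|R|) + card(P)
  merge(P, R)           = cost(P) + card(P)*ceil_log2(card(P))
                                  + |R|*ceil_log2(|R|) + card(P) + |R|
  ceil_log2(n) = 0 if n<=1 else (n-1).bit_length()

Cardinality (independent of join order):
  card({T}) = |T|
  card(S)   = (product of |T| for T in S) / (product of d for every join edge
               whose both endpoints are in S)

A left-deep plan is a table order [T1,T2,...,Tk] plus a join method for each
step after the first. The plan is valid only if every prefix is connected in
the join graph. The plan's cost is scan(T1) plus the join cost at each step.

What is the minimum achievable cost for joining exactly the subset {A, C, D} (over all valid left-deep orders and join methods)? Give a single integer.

5250

Selinger DP over subsets of {A,C,D}:
  {C}: scan cost=100, card=100
  {D}: scan cost=500, card=500
  {A}: scan cost=250, card=250
  {CD}: card=200; try (D,nl_idx)→1200, (C,hash)→2400, (D,merge)→5900, (C,merge)→6300, (D,hash)→9200, (D,nl)→50100 …(+1); best=1200 via (D,nl_idx)
  {AC}: card=1000; try (C,hash)→1900, (A,merge)→3150, (C,merge)→3300, (A,hash)→4200, (A,nl)→25100, (C,nl)→25250; best=1900 via (C,hash)
  {ACD}: card=2000; try (A,merge)→5250, (A,hash)→5400, (D,hash)→11900, (D,nl_idx)→12900, (D,merge)→17900, (A,nl)→51200 …(+1); best=5250 via (A,merge)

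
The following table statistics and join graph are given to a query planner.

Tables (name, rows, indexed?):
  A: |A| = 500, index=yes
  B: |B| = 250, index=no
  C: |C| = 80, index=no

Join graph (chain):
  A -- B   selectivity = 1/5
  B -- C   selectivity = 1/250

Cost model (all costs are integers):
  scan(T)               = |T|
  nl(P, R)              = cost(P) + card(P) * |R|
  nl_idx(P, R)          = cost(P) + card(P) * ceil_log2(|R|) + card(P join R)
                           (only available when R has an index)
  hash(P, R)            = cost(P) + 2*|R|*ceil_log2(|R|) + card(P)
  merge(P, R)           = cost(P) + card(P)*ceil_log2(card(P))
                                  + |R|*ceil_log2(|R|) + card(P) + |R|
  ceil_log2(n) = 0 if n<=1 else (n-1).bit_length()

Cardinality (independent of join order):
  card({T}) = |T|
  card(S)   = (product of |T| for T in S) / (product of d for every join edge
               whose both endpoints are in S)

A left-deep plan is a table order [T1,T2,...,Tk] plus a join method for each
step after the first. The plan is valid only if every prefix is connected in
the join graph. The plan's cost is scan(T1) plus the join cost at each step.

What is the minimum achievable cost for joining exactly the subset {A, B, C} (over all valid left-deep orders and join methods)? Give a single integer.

7260

Selinger DP over subsets of {A,B,C}:
  {A}: scan cost=500, card=500
  {B}: scan cost=250, card=250
  {C}: scan cost=80, card=80
  {AB}: card=25000; try (B,hash)→5000, (A,merge)→7500, (B,merge)→7750, (A,hash)→9500, (A,nl_idx)→27500, (A,nl)→125250 …(+1); best=5000 via (B,hash)
  {BC}: card=80; try (C,hash)→1620, (B,merge)→2970, (C,merge)→3140, (B,hash)→4160, (B,nl)→20080, (C,nl)→20250; best=1620 via (C,hash)
  {ABC}: card=8000; try (A,merge)→7260, (A,nl_idx)→10340, (A,hash)→10700, (C,hash)→31120, (A,nl)→41620, (C,merge)→405640 …(+1); best=7260 via (A,merge)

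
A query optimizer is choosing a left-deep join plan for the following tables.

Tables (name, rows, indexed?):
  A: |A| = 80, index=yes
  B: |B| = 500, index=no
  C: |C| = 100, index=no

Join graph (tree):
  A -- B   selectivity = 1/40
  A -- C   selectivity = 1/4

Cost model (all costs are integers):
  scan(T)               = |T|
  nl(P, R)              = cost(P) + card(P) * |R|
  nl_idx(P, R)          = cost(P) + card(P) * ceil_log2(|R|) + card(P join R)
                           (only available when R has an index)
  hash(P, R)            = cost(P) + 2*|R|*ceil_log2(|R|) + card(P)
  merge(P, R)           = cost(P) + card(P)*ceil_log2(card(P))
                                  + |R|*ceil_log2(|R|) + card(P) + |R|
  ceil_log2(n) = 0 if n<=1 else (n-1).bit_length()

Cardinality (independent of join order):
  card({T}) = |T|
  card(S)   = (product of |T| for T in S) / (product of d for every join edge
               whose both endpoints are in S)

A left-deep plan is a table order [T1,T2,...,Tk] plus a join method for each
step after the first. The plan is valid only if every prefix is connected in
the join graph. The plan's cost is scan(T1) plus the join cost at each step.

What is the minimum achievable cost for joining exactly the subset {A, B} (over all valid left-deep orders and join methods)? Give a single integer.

Selinger DP over subsets of {A,B}:
  {A}: scan cost=80, card=80
  {B}: scan cost=500, card=500
  {AB}: card=1000; try (A,hash)→2120, (A,nl_idx)→5000, (B,merge)→5720, (A,merge)→6140, (B,hash)→9160, (B,nl)→40080 …(+1); best=2120 via (A,hash)

2120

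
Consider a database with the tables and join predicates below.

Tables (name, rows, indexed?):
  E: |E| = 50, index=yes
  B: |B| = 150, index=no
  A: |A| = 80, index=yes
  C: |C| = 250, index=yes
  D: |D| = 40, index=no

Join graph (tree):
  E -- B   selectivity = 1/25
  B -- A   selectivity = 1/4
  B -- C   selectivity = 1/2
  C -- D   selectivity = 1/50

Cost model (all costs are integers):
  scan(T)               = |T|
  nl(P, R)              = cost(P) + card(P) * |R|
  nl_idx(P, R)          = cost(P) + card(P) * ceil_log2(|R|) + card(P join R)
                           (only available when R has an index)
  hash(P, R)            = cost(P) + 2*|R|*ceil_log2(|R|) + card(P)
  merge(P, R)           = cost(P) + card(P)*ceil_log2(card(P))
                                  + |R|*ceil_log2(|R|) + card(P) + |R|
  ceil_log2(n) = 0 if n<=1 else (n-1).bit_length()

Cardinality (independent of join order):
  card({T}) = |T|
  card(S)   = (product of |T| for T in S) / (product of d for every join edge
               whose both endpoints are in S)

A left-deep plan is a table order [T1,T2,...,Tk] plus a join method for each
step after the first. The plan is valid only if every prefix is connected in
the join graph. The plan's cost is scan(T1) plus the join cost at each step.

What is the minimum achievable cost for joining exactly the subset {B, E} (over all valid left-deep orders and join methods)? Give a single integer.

Selinger DP over subsets of {B,E}:
  {E}: scan cost=50, card=50
  {B}: scan cost=150, card=150
  {BE}: card=300; try (E,hash)→900, (E,nl_idx)→1350, (B,merge)→1750, (E,merge)→1850, (B,hash)→2500, (B,nl)→7550 …(+1); best=900 via (E,hash)

900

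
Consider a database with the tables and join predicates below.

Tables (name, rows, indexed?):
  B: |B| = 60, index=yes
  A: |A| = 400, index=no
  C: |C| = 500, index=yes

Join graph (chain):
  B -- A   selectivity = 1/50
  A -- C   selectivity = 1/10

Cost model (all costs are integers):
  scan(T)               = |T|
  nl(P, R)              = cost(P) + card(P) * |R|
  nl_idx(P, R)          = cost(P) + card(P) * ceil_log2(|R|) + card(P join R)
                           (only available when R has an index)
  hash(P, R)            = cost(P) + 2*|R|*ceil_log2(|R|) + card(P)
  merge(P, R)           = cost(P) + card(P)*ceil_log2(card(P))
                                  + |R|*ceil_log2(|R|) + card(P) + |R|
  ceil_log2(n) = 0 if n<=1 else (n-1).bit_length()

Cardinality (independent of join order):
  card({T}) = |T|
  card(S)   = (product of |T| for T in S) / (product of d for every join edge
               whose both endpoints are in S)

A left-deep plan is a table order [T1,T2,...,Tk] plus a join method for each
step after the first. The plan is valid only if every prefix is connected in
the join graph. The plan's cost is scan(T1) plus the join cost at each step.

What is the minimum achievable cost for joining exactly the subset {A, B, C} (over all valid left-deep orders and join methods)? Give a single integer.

Selinger DP over subsets of {A,B,C}:
  {B}: scan cost=60, card=60
  {A}: scan cost=400, card=400
  {C}: scan cost=500, card=500
  {AB}: card=480; try (B,hash)→1520, (B,nl_idx)→3280, (A,merge)→4480, (B,merge)→4820, (A,hash)→7320, (A,nl)→24060 …(+1); best=1520 via (B,hash)
  {AC}: card=20000; try (A,hash)→8200, (C,merge)→9400, (A,merge)→9500, (C,hash)→9800, (C,nl_idx)→24000, (C,nl)→200400 …(+1); best=8200 via (A,hash)
  {ABC}: card=24000; try (C,hash)→11000, (C,merge)→11320, (B,hash)→28920, (C,nl_idx)→29840, (B,nl_idx)→152200, (C,nl)→241520 …(+2); best=11000 via (C,hash)

11000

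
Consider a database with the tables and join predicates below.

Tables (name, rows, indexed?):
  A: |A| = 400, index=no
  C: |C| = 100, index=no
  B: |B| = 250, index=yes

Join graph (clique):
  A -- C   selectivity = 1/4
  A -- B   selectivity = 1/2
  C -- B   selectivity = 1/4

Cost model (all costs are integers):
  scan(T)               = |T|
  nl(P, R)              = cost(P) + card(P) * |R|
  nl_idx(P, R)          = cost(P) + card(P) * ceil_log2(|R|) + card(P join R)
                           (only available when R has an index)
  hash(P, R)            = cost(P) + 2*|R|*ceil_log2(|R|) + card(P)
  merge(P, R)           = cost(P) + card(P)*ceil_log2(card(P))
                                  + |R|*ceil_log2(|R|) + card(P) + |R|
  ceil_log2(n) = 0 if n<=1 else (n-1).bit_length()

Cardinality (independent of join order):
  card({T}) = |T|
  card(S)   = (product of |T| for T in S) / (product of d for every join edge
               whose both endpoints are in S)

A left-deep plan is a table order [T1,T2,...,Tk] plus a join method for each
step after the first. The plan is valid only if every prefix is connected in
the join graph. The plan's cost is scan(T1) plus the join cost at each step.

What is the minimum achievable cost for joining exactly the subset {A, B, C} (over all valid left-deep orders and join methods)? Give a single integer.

Selinger DP over subsets of {A,B,C}:
  {A}: scan cost=400, card=400
  {C}: scan cost=100, card=100
  {B}: scan cost=250, card=250
  {AC}: card=10000; try (C,hash)→2200, (A,merge)→4900, (C,merge)→5200, (A,hash)→7400, (A,nl)→40100, (C,nl)→40400; best=2200 via (C,hash)
  {AB}: card=50000; try (B,hash)→4800, (A,merge)→6500, (B,merge)→6650, (A,hash)→7700, (B,nl_idx)→53600, (A,nl)→100250 …(+1); best=4800 via (B,hash)
  {BC}: card=6250; try (C,hash)→1900, (B,merge)→3150, (C,merge)→3300, (B,hash)→4200, (B,nl_idx)→7150, (B,nl)→25100 …(+1); best=1900 via (C,hash)
  {ABC}: card=312500; try (A,hash)→15350, (B,hash)→16200, (C,hash)→56200, (A,merge)→93400, (B,merge)→154450, (B,nl_idx)→394700 …(+4); best=15350 via (A,hash)

15350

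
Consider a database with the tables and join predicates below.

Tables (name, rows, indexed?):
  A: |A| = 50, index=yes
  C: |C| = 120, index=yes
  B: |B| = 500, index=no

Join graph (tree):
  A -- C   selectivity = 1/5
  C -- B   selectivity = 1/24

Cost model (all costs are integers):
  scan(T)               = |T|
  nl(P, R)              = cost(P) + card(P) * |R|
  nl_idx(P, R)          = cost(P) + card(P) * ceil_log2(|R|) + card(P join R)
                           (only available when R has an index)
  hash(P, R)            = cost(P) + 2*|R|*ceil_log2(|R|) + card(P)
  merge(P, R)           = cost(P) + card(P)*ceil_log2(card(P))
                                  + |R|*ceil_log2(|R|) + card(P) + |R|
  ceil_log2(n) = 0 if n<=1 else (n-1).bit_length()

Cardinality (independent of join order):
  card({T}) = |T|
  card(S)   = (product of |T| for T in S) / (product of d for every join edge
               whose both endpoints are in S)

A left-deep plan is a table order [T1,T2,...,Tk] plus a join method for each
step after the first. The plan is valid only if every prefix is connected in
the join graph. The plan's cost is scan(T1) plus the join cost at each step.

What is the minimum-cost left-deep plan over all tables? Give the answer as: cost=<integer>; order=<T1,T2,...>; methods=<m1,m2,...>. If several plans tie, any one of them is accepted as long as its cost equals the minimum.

Selinger DP (subsets sized 1..n):
  {A}: scan cost=50, card=50
  {C}: scan cost=120, card=120
  {B}: scan cost=500, card=500
  {AC}: card=1200; try (A,hash)→840, (C,merge)→1360, (A,merge)→1430, (C,nl_idx)→1600, (C,hash)→1780, (A,nl_idx)→2040 …(+2); best=840 via (A,hash)
  {BC}: card=2500; try (C,hash)→2680, (B,merge)→6080, (C,merge)→6460, (C,nl_idx)→6500, (B,hash)→9240, (B,nl)→60120 …(+1); best=2680 via (C,hash)
  {ABC}: card=25000; try (A,hash)→5780, (B,hash)→11040, (B,merge)→20240, (A,merge)→35530, (A,nl_idx)→42680, (A,nl)→127680 …(+1); best=5780 via (A,hash)

cost=5780; order=B,C,A; methods=hash,hash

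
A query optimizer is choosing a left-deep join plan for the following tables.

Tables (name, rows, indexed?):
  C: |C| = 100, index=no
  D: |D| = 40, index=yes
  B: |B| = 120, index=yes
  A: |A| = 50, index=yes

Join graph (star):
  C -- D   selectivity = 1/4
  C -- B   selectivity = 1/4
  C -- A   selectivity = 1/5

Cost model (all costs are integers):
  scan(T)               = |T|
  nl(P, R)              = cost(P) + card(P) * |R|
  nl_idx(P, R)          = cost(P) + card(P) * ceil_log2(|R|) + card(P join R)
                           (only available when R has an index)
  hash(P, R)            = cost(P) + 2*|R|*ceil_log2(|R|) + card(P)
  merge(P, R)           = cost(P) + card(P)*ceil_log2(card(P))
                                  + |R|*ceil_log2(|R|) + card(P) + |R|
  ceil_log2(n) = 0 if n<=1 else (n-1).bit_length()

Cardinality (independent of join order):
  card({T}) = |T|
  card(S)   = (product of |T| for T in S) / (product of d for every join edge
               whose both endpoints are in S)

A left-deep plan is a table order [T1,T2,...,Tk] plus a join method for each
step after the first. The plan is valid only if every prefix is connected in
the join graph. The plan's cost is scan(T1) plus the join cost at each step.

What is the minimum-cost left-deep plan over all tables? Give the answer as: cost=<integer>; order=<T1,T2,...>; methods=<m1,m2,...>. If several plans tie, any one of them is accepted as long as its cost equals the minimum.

Selinger DP (subsets sized 1..n):
  {C}: scan cost=100, card=100
  {D}: scan cost=40, card=40
  {B}: scan cost=120, card=120
  {A}: scan cost=50, card=50
  {CD}: card=1000; try (D,hash)→680, (C,merge)→1120, (D,merge)→1180, (C,hash)→1480, (D,nl_idx)→1700, (C,nl)→4040 …(+1); best=680 via (D,hash)
  {BC}: card=3000; try (C,hash)→1640, (B,merge)→1860, (C,merge)→1880, (B,hash)→1880, (B,nl_idx)→3800, (B,nl)→12100 …(+1); best=1640 via (C,hash)
  {AC}: card=1000; try (A,hash)→800, (C,merge)→1200, (A,merge)→1250, (C,hash)→1500, (A,nl_idx)→1700, (C,nl)→5050 …(+1); best=800 via (A,hash)
  {BCD}: card=30000; try (B,hash)→3360, (D,hash)→5120, (B,merge)→12640, (B,nl_idx)→37680, (D,merge)→40920, (D,nl_idx)→49640 …(+2); best=3360 via (B,hash)
  {ACD}: card=10000; try (D,hash)→2280, (A,hash)→2280, (A,merge)→12030, (D,merge)→12080, (A,nl_idx)→16680, (D,nl_idx)→16800 …(+2); best=2280 via (D,hash)
  {ABC}: card=30000; try (B,hash)→3480, (A,hash)→5240, (B,merge)→12760, (B,nl_idx)→37800, (A,merge)→40990, (A,nl_idx)→49640 …(+2); best=3480 via (B,hash)
  {ABCD}: card=300000; try (B,hash)→13960, (D,hash)→33960, (A,hash)→33960, (B,merge)→153240, (B,nl_idx)→372280, (A,nl_idx)→483360 …(+6); best=13960 via (B,hash)

cost=13960; order=C,A,D,B; methods=hash,hash,hash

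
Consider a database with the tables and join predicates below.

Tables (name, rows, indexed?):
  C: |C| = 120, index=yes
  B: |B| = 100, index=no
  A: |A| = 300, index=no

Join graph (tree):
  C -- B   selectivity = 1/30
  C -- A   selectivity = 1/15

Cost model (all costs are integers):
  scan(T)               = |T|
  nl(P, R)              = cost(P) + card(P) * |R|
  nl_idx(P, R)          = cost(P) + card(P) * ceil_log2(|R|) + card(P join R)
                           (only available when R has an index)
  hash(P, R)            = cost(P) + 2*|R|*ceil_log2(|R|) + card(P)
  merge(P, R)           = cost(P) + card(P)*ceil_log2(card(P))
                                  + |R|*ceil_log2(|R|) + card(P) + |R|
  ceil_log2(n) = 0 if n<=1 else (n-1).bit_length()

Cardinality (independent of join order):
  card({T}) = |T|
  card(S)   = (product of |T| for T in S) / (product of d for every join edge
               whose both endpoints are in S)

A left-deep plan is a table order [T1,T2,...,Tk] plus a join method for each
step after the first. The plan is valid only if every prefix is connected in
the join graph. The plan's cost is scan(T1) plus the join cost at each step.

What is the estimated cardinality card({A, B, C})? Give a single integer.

8000

Tables in S: A(300), B(100), C(120)
Edges inside S: C-B(d=30), C-A(d=15)
numerator = 300 * 100 * 120 = 3600000
denominator = 30 * 15 = 450
card(S) = 3600000 / 450 = 8000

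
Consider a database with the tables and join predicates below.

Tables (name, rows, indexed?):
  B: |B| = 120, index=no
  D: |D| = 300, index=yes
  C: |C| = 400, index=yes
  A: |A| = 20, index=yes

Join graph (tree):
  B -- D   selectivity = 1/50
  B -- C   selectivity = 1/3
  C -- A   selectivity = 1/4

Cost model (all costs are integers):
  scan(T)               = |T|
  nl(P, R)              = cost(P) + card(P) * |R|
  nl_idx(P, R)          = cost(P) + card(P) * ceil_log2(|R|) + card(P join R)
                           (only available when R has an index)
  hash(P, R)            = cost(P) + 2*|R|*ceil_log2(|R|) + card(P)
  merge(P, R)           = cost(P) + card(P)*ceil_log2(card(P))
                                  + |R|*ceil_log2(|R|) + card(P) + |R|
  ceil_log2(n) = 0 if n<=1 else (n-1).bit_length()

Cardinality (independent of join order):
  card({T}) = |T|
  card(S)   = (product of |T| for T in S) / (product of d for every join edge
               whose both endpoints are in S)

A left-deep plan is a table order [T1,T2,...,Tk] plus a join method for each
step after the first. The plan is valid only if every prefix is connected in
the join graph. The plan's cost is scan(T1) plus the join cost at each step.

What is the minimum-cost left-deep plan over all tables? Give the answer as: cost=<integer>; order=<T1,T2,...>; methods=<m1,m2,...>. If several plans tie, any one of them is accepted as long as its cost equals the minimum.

Selinger DP (subsets sized 1..n):
  {B}: scan cost=120, card=120
  {D}: scan cost=300, card=300
  {C}: scan cost=400, card=400
  {A}: scan cost=20, card=20
  {BD}: card=720; try (D,nl_idx)→1920, (B,hash)→2280, (D,merge)→4080, (B,merge)→4260, (D,hash)→5640, (D,nl)→36120 …(+1); best=1920 via (D,nl_idx)
  {BC}: card=16000; try (B,hash)→2480, (C,merge)→5080, (B,merge)→5360, (C,hash)→7440, (C,nl_idx)→17200, (C,nl)→48120 …(+1); best=2480 via (B,hash)
  {AC}: card=2000; try (A,hash)→1000, (C,nl_idx)→2200, (C,merge)→4140, (A,nl_idx)→4400, (A,merge)→4520, (C,hash)→7240 …(+2); best=1000 via (A,hash)
  {BCD}: card=96000; try (C,hash)→9840, (C,merge)→13840, (D,hash)→23880, (C,nl_idx)→104400, (D,nl_idx)→242480, (D,merge)→245480 …(+2); best=9840 via (C,hash)
  {ABC}: card=80000; try (B,hash)→4680, (A,hash)→18680, (B,merge)→25960, (A,nl_idx)→162480, (B,nl)→241000, (A,merge)→242600 …(+1); best=4680 via (B,hash)
  {ABCD}: card=480000; try (D,hash)→90080, (A,hash)→106040, (A,nl_idx)→969840, (D,nl_idx)→1204680, (D,merge)→1447680, (A,merge)→1737960 …(+2); best=90080 via (D,hash)

cost=90080; order=C,A,B,D; methods=hash,hash,hash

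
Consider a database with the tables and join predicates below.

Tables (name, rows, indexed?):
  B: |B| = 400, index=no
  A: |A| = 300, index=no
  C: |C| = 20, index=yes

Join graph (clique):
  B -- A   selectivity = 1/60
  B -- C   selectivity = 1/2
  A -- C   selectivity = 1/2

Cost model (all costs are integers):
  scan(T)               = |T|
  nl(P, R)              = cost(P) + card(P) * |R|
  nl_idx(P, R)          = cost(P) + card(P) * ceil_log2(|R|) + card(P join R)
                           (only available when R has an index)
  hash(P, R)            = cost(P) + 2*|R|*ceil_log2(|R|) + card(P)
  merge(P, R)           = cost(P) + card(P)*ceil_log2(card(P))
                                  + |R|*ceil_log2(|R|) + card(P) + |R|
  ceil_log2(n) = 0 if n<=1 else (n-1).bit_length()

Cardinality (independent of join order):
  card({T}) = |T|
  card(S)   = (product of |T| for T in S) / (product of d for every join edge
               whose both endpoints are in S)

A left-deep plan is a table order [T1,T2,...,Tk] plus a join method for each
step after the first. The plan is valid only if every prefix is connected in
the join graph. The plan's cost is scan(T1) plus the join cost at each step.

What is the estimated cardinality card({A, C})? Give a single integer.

3000

Tables in S: A(300), C(20)
Edges inside S: A-C(d=2)
numerator = 300 * 20 = 6000
denominator = 2 = 2
card(S) = 6000 / 2 = 3000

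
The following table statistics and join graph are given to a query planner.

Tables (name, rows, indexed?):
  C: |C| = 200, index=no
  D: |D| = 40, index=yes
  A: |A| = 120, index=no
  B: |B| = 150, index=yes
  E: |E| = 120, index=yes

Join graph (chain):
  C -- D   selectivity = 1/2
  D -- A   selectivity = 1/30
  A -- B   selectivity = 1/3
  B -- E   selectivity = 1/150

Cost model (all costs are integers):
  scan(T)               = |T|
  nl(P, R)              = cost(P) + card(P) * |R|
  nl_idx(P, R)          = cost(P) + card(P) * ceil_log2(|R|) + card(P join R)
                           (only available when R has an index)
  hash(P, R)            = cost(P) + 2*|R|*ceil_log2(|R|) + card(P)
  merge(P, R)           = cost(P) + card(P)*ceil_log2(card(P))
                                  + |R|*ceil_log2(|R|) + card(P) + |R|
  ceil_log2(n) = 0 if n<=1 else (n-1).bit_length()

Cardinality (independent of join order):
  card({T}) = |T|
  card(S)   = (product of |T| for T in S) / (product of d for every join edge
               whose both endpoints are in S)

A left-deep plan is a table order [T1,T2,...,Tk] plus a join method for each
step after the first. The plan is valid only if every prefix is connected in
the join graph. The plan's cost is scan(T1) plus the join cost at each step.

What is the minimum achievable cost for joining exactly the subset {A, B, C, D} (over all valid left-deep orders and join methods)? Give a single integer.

Selinger DP over subsets of {A,B,C,D}:
  {C}: scan cost=200, card=200
  {D}: scan cost=40, card=40
  {A}: scan cost=120, card=120
  {B}: scan cost=150, card=150
  {CD}: card=4000; try (D,hash)→880, (C,merge)→2120, (D,merge)→2280, (C,hash)→3280, (D,nl_idx)→5400, (C,nl)→8040 …(+1); best=880 via (D,hash)
  {AD}: card=160; try (D,hash)→720, (D,nl_idx)→1000, (A,merge)→1280, (D,merge)→1360, (A,hash)→1760, (A,nl)→4840 …(+1); best=720 via (D,hash)
  {AB}: card=6000; try (A,hash)→1980, (B,merge)→2430, (A,merge)→2460, (B,hash)→2640, (B,nl_idx)→7080, (B,nl)→18120 …(+1); best=1980 via (A,hash)
  {ACD}: card=16000; try (C,merge)→3960, (C,hash)→4080, (A,hash)→6560, (C,nl)→32720, (A,merge)→53840, (A,nl)→480880; best=3960 via (C,merge)
  {ABD}: card=8000; try (B,hash)→3280, (B,merge)→3510, (D,hash)→8460, (B,nl_idx)→10000, (B,nl)→24720, (D,nl_idx)→45980 …(+2); best=3280 via (B,hash)
  {ABCD}: card=800000; try (C,hash)→14480, (B,hash)→22360, (C,merge)→117080, (B,merge)→245310, (B,nl_idx)→931960, (C,nl)→1603280 …(+1); best=14480 via (C,hash)

14480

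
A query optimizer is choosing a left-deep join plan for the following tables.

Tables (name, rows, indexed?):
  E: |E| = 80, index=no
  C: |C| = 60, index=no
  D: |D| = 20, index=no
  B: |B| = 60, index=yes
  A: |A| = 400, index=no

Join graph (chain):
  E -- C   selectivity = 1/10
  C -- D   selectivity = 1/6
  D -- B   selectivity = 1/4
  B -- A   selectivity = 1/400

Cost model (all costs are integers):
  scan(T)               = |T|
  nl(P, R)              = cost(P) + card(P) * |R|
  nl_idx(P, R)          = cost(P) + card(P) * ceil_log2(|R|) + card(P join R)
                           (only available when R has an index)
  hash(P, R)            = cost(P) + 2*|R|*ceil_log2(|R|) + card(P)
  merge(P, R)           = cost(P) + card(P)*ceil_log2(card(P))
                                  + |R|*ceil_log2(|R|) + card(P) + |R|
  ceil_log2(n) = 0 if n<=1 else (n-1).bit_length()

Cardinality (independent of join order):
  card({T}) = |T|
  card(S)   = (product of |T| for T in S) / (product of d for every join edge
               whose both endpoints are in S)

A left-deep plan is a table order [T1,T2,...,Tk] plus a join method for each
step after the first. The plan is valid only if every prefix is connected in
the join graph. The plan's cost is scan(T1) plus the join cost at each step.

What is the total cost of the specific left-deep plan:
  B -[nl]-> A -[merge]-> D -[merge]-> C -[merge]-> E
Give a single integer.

step 1: scan B: cost=60, card=60
step 2: join A via nl
    card(P join A) = 60*400/(400) = 60
    cost = 60 + 60*400 = 24060
step 3: join D via merge
    card(P join D) = 60*20/(4) = 300
    cost = 24060 + 60*6 + 20*5 + 60 + 20 = 24600
step 4: join C via merge
    card(P join C) = 300*60/(6) = 3000
    cost = 24600 + 300*9 + 60*6 + 300 + 60 = 28020
step 5: join E via merge
    card(P join E) = 3000*80/(10) = 24000
    cost = 28020 + 3000*12 + 80*7 + 3000 + 80 = 67660

67660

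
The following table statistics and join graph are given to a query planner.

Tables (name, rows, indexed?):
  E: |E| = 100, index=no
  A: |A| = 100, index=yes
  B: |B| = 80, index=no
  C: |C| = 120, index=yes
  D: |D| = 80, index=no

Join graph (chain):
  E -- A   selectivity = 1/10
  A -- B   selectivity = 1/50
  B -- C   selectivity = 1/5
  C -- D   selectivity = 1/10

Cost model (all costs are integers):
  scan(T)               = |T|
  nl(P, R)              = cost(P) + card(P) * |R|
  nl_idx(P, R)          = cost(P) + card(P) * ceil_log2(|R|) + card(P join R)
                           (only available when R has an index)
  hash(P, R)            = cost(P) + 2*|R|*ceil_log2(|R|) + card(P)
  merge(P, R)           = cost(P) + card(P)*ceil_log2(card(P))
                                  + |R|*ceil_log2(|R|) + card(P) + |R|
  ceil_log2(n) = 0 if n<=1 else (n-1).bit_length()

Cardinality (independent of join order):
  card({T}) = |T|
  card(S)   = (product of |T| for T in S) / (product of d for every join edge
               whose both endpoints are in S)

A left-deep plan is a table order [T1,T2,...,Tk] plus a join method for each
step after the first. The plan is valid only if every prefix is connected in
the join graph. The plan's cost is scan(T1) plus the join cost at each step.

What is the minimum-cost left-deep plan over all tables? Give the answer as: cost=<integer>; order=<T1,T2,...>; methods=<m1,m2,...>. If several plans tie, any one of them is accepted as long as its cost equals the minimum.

Selinger DP (subsets sized 1..n):
  {E}: scan cost=100, card=100
  {A}: scan cost=100, card=100
  {B}: scan cost=80, card=80
  {C}: scan cost=120, card=120
  {D}: scan cost=80, card=80
  {AE}: card=1000; try (E,hash)→1600, (A,hash)→1600, (E,merge)→1700, (A,merge)→1700, (A,nl_idx)→1800, (E,nl)→10100 …(+1); best=1600 via (E,hash)
  {AB}: card=160; try (A,nl_idx)→800, (B,hash)→1320, (A,merge)→1520, (B,merge)→1540, (A,hash)→1560, (A,nl)→8080 …(+1); best=800 via (A,nl_idx)
  {BC}: card=1920; try (B,hash)→1360, (C,merge)→1680, (B,merge)→1720, (C,hash)→1840, (C,nl_idx)→2560, (C,nl)→9680 …(+1); best=1360 via (B,hash)
  {CD}: card=960; try (D,hash)→1360, (C,nl_idx)→1600, (C,merge)→1680, (D,merge)→1720, (C,hash)→1840, (C,nl)→9680 …(+1); best=1360 via (D,hash)
  {ABE}: card=1600; try (E,hash)→2360, (E,merge)→3040, (B,hash)→3720, (B,merge)→13240, (E,nl)→16800, (B,nl)→81600; best=2360 via (E,hash)
  {ABC}: card=3840; try (C,hash)→2640, (C,merge)→3200, (A,hash)→4680, (C,nl_idx)→5760, (A,nl_idx)→18640, (C,nl)→20000 …(+2); best=2640 via (C,hash)
  {BCD}: card=15360; try (B,hash)→3440, (D,hash)→4400, (B,merge)→12560, (D,merge)→25040, (B,nl)→78160, (D,nl)→154960; best=3440 via (B,hash)
  {ABCE}: card=38400; try (C,hash)→5640, (E,hash)→7880, (C,merge)→22520, (C,nl_idx)→51960, (E,merge)→53360, (C,nl)→194360 …(+1); best=5640 via (C,hash)
  {ABCD}: card=30720; try (D,hash)→7600, (A,hash)→20200, (D,merge)→53200, (A,nl_idx)→141680, (A,merge)→234640, (D,nl)→309840 …(+1); best=7600 via (D,hash)
  {ABCDE}: card=307200; try (E,hash)→39720, (D,hash)→45160, (E,merge)→499920, (D,merge)→659080, (D,nl)→3077640, (E,nl)→3079600; best=39720 via (E,hash)

cost=39720; order=B,A,C,D,E; methods=nl_idx,hash,hash,hash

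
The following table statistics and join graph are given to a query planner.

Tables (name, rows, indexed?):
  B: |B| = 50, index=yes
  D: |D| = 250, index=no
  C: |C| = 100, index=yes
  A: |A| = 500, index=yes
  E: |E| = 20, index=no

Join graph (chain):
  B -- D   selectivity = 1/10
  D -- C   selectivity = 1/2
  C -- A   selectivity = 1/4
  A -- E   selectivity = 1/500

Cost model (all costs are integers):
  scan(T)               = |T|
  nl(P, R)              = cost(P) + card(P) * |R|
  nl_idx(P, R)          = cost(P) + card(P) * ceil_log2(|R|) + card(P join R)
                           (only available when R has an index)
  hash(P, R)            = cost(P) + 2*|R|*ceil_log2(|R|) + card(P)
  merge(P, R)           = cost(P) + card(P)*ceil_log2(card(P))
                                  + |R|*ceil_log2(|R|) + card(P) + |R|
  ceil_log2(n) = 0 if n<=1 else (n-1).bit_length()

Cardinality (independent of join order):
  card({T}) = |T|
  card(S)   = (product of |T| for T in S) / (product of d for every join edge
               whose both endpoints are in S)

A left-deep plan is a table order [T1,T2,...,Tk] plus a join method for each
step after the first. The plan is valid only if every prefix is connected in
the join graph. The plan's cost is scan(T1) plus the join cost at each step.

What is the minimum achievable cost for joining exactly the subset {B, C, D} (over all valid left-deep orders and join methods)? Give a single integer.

Selinger DP over subsets of {B,C,D}:
  {B}: scan cost=50, card=50
  {D}: scan cost=250, card=250
  {C}: scan cost=100, card=100
  {BD}: card=1250; try (B,hash)→1100, (D,merge)→2650, (B,merge)→2850, (B,nl_idx)→3000, (D,hash)→4100, (D,nl)→12550 …(+1); best=1100 via (B,hash)
  {CD}: card=12500; try (C,hash)→1900, (D,merge)→3150, (C,merge)→3300, (D,hash)→4200, (C,nl_idx)→14500, (D,nl)→25100 …(+1); best=1900 via (C,hash)
  {BCD}: card=62500; try (C,hash)→3750, (B,hash)→15000, (C,merge)→16900, (C,nl_idx)→72350, (C,nl)→126100, (B,nl_idx)→139400 …(+2); best=3750 via (C,hash)

3750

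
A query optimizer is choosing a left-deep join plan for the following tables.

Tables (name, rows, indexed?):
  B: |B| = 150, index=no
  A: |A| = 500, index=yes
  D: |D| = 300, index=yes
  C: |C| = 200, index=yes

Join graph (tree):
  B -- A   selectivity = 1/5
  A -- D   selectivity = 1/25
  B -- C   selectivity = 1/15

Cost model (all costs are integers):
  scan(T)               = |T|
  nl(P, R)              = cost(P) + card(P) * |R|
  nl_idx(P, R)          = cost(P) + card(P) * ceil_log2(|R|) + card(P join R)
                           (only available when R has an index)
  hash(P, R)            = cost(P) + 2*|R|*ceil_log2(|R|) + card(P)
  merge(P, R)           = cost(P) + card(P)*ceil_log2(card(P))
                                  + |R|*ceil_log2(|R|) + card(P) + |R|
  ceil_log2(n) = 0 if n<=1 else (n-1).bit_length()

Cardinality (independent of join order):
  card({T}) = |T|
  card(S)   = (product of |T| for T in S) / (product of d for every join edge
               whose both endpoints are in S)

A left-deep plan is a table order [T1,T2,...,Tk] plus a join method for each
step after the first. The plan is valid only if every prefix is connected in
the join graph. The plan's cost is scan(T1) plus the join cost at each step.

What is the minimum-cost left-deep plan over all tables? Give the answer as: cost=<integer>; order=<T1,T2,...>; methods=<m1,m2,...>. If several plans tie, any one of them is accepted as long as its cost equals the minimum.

Selinger DP (subsets sized 1..n):
  {B}: scan cost=150, card=150
  {A}: scan cost=500, card=500
  {D}: scan cost=300, card=300
  {C}: scan cost=200, card=200
  {AB}: card=15000; try (B,hash)→3400, (A,merge)→6500, (B,merge)→6850, (A,hash)→9300, (A,nl_idx)→16500, (A,nl)→75150 …(+1); best=3400 via (B,hash)
  {BC}: card=2000; try (B,hash)→2800, (C,merge)→3300, (C,nl_idx)→3350, (B,merge)→3350, (C,hash)→3500, (C,nl)→30150 …(+1); best=2800 via (B,hash)
  {AD}: card=6000; try (D,hash)→6400, (A,merge)→8300, (D,merge)→8500, (A,nl_idx)→9000, (A,hash)→9600, (D,nl_idx)→11000 …(+2); best=6400 via (D,hash)
  {ABD}: card=180000; try (B,hash)→14800, (D,hash)→23800, (B,merge)→91750, (D,merge)→231400, (D,nl_idx)→318400, (B,nl)→906400 …(+1); best=14800 via (B,hash)
  {ABC}: card=200000; try (A,hash)→13800, (C,hash)→21600, (A,merge)→31800, (A,nl_idx)→220800, (C,merge)→230200, (C,nl_idx)→323400 …(+2); best=13800 via (A,hash)
  {ABCD}: card=2400000; try (C,hash)→198000, (D,hash)→219200, (C,merge)→3436600, (D,merge)→3816800, (C,nl_idx)→3854800, (D,nl_idx)→4213800 …(+2); best=198000 via (C,hash)

cost=198000; order=A,D,B,C; methods=hash,hash,hash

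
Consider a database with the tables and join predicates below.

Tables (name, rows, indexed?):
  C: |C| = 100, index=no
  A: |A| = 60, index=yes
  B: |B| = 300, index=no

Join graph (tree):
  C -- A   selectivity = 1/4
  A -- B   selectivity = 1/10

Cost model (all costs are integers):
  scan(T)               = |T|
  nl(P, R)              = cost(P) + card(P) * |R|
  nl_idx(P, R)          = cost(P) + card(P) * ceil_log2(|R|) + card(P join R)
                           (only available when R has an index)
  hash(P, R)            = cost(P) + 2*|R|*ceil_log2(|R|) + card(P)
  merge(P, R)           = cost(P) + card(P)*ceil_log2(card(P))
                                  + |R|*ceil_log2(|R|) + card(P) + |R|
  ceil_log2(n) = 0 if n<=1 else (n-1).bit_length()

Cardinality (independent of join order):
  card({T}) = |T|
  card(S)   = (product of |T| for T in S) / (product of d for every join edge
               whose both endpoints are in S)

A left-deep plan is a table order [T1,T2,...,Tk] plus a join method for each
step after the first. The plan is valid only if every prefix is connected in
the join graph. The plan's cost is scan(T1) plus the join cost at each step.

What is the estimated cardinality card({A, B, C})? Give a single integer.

45000

Tables in S: A(60), B(300), C(100)
Edges inside S: C-A(d=4), A-B(d=10)
numerator = 60 * 300 * 100 = 1800000
denominator = 4 * 10 = 40
card(S) = 1800000 / 40 = 45000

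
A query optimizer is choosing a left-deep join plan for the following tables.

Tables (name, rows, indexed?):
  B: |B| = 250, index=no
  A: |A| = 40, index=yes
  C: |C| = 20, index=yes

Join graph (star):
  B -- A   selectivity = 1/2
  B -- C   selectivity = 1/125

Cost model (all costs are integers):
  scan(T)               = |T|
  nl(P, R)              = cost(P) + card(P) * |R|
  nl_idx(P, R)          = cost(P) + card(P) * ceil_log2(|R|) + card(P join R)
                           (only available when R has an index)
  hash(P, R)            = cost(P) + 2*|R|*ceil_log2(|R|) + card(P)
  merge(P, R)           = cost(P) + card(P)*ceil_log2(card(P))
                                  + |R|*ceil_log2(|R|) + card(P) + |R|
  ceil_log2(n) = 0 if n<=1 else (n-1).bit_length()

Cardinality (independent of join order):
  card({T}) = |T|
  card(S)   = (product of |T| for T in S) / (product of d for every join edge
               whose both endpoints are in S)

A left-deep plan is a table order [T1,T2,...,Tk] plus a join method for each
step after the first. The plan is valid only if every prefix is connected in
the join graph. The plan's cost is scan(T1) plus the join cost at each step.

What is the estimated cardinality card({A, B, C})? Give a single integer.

800

Tables in S: A(40), B(250), C(20)
Edges inside S: B-A(d=2), B-C(d=125)
numerator = 40 * 250 * 20 = 200000
denominator = 2 * 125 = 250
card(S) = 200000 / 250 = 800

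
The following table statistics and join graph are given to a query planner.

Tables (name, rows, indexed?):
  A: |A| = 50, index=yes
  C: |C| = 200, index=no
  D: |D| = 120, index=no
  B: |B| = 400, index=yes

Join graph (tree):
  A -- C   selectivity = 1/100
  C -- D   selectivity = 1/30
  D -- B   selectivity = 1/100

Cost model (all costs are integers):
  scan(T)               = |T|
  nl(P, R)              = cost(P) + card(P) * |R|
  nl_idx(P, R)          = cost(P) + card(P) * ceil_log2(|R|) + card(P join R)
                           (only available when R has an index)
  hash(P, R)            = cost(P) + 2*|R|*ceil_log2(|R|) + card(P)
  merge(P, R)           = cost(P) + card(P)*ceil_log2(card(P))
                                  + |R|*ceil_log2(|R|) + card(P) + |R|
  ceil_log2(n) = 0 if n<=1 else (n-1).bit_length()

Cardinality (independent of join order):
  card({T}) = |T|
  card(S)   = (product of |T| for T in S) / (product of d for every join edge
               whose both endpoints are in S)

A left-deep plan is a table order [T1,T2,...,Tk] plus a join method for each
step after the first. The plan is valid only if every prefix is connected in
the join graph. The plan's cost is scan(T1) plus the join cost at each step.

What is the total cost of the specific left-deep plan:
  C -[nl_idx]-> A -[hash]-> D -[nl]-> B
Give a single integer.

163280

step 1: scan C: cost=200, card=200
step 2: join A via nl_idx
    card(P join A) = 200*50/(100) = 100
    cost = 200 + 200*6 + 100 = 1500
step 3: join D via hash
    card(P join D) = 100*120/(30) = 400
    cost = 1500 + 2*120*7 + 100 = 3280
step 4: join B via nl
    card(P join B) = 400*400/(100) = 1600
    cost = 3280 + 400*400 = 163280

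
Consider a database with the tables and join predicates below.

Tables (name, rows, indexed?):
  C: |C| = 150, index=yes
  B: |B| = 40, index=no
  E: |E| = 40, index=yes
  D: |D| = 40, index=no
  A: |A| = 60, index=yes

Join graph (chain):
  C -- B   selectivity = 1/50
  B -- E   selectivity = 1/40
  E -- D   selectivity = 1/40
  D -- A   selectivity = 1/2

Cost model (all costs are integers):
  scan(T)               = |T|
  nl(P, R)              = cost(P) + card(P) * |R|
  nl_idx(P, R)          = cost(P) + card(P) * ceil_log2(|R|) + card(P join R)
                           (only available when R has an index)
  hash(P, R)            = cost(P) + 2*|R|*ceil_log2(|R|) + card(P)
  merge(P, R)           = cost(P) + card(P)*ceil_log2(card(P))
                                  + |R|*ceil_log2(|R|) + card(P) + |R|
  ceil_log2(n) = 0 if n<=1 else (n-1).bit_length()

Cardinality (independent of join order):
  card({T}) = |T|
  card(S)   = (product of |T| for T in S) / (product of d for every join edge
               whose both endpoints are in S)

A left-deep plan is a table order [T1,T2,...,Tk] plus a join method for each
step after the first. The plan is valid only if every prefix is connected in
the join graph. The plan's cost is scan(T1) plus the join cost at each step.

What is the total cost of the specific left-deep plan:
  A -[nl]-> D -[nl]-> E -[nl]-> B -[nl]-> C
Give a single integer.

step 1: scan A: cost=60, card=60
step 2: join D via nl
    card(P join D) = 60*40/(2) = 1200
    cost = 60 + 60*40 = 2460
step 3: join E via nl
    card(P join E) = 1200*40/(40) = 1200
    cost = 2460 + 1200*40 = 50460
step 4: join B via nl
    card(P join B) = 1200*40/(40) = 1200
    cost = 50460 + 1200*40 = 98460
step 5: join C via nl
    card(P join C) = 1200*150/(50) = 3600
    cost = 98460 + 1200*150 = 278460

278460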